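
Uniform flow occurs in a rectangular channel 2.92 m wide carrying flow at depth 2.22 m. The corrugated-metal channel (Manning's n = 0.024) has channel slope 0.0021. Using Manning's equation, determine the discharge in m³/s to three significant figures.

A = b·y = 2.92 × 2.22 = 6.482 m²
P = b + 2y = 2.92 + 2×2.22 = 7.360 m
R = A/P = 6.482/7.360 = 0.8808 m
Q = (1/n)·A·R^(2/3)·S^(1/2) = (1/0.024) × 6.482 × 0.8808^(2/3) × 0.0021^(1/2) = 11.37 m³/s

11.4 m³/s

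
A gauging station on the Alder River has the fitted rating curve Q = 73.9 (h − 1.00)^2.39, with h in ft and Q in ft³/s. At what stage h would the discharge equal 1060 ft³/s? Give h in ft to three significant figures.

h − h₀ = (Q/C)^(1/b) = (1060/73.9)^(1/2.39) = 3.048 ft
h = 1.00 + 3.048 = 4.048 ft

4.05 ft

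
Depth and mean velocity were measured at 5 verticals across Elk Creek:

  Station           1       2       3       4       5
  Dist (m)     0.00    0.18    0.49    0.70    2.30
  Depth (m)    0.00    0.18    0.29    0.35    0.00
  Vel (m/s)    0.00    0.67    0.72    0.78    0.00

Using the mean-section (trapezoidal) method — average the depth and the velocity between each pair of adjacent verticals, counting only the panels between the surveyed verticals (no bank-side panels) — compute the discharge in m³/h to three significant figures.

Panel 1-2: Δb = 0.18 m, d̄ = (0.00+0.18)/2 = 0.09, v̄ = (0.00+0.67)/2 = 0.335 → q = 0.18×0.09×0.335 = 0.005427 m³/s
Panel 2-3: Δb = 0.31 m, d̄ = (0.18+0.29)/2 = 0.235, v̄ = (0.67+0.72)/2 = 0.695 → q = 0.31×0.235×0.695 = 0.05063 m³/s
Panel 3-4: Δb = 0.21 m, d̄ = (0.29+0.35)/2 = 0.32, v̄ = (0.72+0.78)/2 = 0.75 → q = 0.21×0.32×0.75 = 0.05040 m³/s
Panel 4-5: Δb = 1.6 m, d̄ = (0.35+0.00)/2 = 0.175, v̄ = (0.78+0.00)/2 = 0.39 → q = 1.6×0.175×0.39 = 0.1092 m³/s
Q = Σ q = 0.2157 m³/s
= 0.2157 × 3600 = 776.4 m³/h

776 m³/h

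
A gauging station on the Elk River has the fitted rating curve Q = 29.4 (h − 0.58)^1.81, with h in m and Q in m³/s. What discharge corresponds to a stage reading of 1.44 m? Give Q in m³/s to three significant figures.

Q = 29.4 × (1.44 − 0.58)^1.81 = 29.4 × 0.86^1.81 = 22.38 m³/s

22.4 m³/s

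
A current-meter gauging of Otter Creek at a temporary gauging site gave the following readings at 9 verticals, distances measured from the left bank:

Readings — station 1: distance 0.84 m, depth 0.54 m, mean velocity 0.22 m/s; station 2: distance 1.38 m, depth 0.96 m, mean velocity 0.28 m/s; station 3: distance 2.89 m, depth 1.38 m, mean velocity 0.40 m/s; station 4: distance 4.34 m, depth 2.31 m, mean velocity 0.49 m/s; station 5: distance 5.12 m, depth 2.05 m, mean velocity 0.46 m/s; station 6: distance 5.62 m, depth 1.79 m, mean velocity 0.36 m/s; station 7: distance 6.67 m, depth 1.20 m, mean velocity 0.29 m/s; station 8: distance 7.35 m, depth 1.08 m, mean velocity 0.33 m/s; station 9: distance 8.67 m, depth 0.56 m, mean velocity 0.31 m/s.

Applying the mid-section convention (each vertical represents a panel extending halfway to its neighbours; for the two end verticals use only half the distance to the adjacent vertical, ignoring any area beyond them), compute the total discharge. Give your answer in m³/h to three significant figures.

15300 m³/h

w_1 = (1.38 − 0.84)/2 = 0.27 m; q_1 = 0.22 × 0.54 × 0.27 = 0.03208 m³/s
w_2 = (2.89 − 0.84)/2 = 1.025 m; q_2 = 0.28 × 0.96 × 1.025 = 0.2755 m³/s
w_3 = (4.34 − 1.38)/2 = 1.48 m; q_3 = 0.40 × 1.38 × 1.48 = 0.8170 m³/s
w_4 = (5.12 − 2.89)/2 = 1.115 m; q_4 = 0.49 × 2.31 × 1.115 = 1.262 m³/s
w_5 = (5.62 − 4.34)/2 = 0.64 m; q_5 = 0.46 × 2.05 × 0.64 = 0.6035 m³/s
w_6 = (6.67 − 5.12)/2 = 0.775 m; q_6 = 0.36 × 1.79 × 0.775 = 0.4994 m³/s
w_7 = (7.35 − 5.62)/2 = 0.865 m; q_7 = 0.29 × 1.20 × 0.865 = 0.3010 m³/s
w_8 = (8.67 − 6.67)/2 = 1 m; q_8 = 0.33 × 1.08 × 1 = 0.3564 m³/s
w_9 = (8.67 − 7.35)/2 = 0.66 m; q_9 = 0.31 × 0.56 × 0.66 = 0.1146 m³/s
Q = Σ qᵢ = 4.262 m³/s
= 4.262 × 3600 = 15340 m³/h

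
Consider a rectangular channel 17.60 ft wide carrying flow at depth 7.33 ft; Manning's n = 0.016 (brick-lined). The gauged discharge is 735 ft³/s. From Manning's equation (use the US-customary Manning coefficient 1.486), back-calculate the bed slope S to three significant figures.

0.000593

A = b·y = 17.60 × 7.33 = 129.0 ft²
P = b + 2y = 17.60 + 2×7.33 = 32.26 ft
R = A/P = 129.0/32.26 = 3.999 ft
S = (Q·n / (1.486·A·R^(2/3)))² = (735×0.016 / (1.486×129.0×2.519))² = 0.0005928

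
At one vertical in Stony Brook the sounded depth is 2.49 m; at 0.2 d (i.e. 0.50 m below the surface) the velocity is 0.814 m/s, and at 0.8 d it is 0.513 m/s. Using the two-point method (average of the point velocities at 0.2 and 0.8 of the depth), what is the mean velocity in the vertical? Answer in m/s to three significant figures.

v̄ = (0.814 + 0.513) / 2 = 0.6635 m/s

0.664 m/s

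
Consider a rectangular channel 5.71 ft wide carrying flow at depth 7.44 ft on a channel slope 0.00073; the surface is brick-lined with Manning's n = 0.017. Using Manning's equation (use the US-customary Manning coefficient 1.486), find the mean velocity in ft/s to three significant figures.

A = b·y = 5.71 × 7.44 = 42.48 ft²
P = b + 2y = 5.71 + 2×7.44 = 20.59 ft
R = A/P = 42.48/20.59 = 2.063 ft
Q = (1.486/n)·A·R^(2/3)·S^(1/2) = (1.486/0.017) × 42.48 × 2.063^(2/3) × 0.00073^(1/2) = 162.6 ft³/s
V = Q/A = 162.6/42.48 = 3.828 ft/s

3.83 ft/s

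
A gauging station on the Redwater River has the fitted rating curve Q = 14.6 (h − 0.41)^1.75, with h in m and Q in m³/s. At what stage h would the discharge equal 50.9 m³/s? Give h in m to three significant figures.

2.45 m

h − h₀ = (Q/C)^(1/b) = (50.9/14.6)^(1/1.75) = 2.041 m
h = 0.41 + 2.041 = 2.451 m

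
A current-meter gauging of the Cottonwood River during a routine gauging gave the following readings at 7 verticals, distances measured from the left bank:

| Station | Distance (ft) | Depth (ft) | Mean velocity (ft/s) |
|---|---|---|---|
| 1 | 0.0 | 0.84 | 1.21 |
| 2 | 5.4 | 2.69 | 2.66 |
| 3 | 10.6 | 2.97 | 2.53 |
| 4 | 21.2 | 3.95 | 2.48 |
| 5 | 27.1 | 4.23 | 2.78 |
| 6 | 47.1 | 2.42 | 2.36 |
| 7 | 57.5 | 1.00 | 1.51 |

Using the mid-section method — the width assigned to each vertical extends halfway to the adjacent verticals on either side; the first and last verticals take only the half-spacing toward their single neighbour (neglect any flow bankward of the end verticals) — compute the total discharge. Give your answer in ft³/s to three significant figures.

428 ft³/s

w_1 = (5.4 − 0.0)/2 = 2.7 ft; q_1 = 1.21 × 0.84 × 2.7 = 2.744 ft³/s
w_2 = (10.6 − 0.0)/2 = 5.3 ft; q_2 = 2.66 × 2.69 × 5.3 = 37.92 ft³/s
w_3 = (21.2 − 5.4)/2 = 7.9 ft; q_3 = 2.53 × 2.97 × 7.9 = 59.36 ft³/s
w_4 = (27.1 − 10.6)/2 = 8.25 ft; q_4 = 2.48 × 3.95 × 8.25 = 80.82 ft³/s
w_5 = (47.1 − 21.2)/2 = 12.95 ft; q_5 = 2.78 × 4.23 × 12.95 = 152.3 ft³/s
w_6 = (57.5 − 27.1)/2 = 15.2 ft; q_6 = 2.36 × 2.42 × 15.2 = 86.81 ft³/s
w_7 = (57.5 − 47.1)/2 = 5.2 ft; q_7 = 1.51 × 1.00 × 5.2 = 7.852 ft³/s
Q = Σ qᵢ = 427.8 ft³/s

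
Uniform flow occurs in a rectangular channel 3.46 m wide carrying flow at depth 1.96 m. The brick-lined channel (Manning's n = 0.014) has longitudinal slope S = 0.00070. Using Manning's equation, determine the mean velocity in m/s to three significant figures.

A = b·y = 3.46 × 1.96 = 6.782 m²
P = b + 2y = 3.46 + 2×1.96 = 7.380 m
R = A/P = 6.782/7.380 = 0.9189 m
Q = (1/n)·A·R^(2/3)·S^(1/2) = (1/0.014) × 6.782 × 0.9189^(2/3) × 0.00070^(1/2) = 12.11 m³/s
V = Q/A = 12.11/6.782 = 1.786 m/s

1.79 m/s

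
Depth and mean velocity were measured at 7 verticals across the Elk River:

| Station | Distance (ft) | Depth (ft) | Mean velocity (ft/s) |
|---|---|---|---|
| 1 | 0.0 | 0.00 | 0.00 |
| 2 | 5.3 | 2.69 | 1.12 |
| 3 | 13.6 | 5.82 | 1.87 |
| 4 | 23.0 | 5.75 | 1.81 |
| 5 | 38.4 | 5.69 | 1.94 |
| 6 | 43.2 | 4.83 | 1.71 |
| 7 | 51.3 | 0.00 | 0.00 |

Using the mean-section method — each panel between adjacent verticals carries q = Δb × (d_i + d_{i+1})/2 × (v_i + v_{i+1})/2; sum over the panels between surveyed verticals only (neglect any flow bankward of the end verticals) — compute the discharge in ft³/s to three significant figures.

385 ft³/s

Panel 1-2: Δb = 5.3 ft, d̄ = (0.00+2.69)/2 = 1.345, v̄ = (0.00+1.12)/2 = 0.56 → q = 5.3×1.345×0.56 = 3.992 ft³/s
Panel 2-3: Δb = 8.3 ft, d̄ = (2.69+5.82)/2 = 4.255, v̄ = (1.12+1.87)/2 = 1.495 → q = 8.3×4.255×1.495 = 52.80 ft³/s
Panel 3-4: Δb = 9.4 ft, d̄ = (5.82+5.75)/2 = 5.785, v̄ = (1.87+1.81)/2 = 1.84 → q = 9.4×5.785×1.84 = 100.1 ft³/s
Panel 4-5: Δb = 15.4 ft, d̄ = (5.75+5.69)/2 = 5.72, v̄ = (1.81+1.94)/2 = 1.875 → q = 15.4×5.72×1.875 = 165.2 ft³/s
Panel 5-6: Δb = 4.8 ft, d̄ = (5.69+4.83)/2 = 5.26, v̄ = (1.94+1.71)/2 = 1.825 → q = 4.8×5.26×1.825 = 46.08 ft³/s
Panel 6-7: Δb = 8.1 ft, d̄ = (4.83+0.00)/2 = 2.415, v̄ = (1.71+0.00)/2 = 0.855 → q = 8.1×2.415×0.855 = 16.73 ft³/s
Q = Σ q = 384.8 ft³/s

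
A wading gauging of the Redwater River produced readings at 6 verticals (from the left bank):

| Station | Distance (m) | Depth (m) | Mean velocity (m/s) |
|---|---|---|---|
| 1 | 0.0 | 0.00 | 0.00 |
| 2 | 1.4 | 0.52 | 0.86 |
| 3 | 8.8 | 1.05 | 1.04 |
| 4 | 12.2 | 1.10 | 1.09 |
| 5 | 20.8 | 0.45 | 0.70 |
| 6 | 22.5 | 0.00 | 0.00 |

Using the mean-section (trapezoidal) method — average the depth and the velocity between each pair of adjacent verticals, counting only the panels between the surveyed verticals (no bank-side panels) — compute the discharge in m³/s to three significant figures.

Panel 1-2: Δb = 1.4 m, d̄ = (0.00+0.52)/2 = 0.26, v̄ = (0.00+0.86)/2 = 0.43 → q = 1.4×0.26×0.43 = 0.1565 m³/s
Panel 2-3: Δb = 7.4 m, d̄ = (0.52+1.05)/2 = 0.785, v̄ = (0.86+1.04)/2 = 0.95 → q = 7.4×0.785×0.95 = 5.519 m³/s
Panel 3-4: Δb = 3.4 m, d̄ = (1.05+1.10)/2 = 1.075, v̄ = (1.04+1.09)/2 = 1.065 → q = 3.4×1.075×1.065 = 3.893 m³/s
Panel 4-5: Δb = 8.6 m, d̄ = (1.10+0.45)/2 = 0.775, v̄ = (1.09+0.70)/2 = 0.895 → q = 8.6×0.775×0.895 = 5.965 m³/s
Panel 5-6: Δb = 1.7 m, d̄ = (0.45+0.00)/2 = 0.225, v̄ = (0.70+0.00)/2 = 0.35 → q = 1.7×0.225×0.35 = 0.1339 m³/s
Q = Σ q = 15.67 m³/s

15.7 m³/s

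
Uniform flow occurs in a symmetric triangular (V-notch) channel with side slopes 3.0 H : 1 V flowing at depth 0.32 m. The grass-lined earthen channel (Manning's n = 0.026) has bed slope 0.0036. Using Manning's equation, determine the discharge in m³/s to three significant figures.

A = z·y² = 3.0×0.32² = 0.3072 m²
P = 2y√(1+z²) = 2×0.32×√(1+3.0²) = 2.024 m
R = A/P = 0.3072/2.024 = 0.1518 m
Q = (1/n)·A·R^(2/3)·S^(1/2) = (1/0.026) × 0.3072 × 0.1518^(2/3) × 0.0036^(1/2) = 0.2017 m³/s

0.202 m³/s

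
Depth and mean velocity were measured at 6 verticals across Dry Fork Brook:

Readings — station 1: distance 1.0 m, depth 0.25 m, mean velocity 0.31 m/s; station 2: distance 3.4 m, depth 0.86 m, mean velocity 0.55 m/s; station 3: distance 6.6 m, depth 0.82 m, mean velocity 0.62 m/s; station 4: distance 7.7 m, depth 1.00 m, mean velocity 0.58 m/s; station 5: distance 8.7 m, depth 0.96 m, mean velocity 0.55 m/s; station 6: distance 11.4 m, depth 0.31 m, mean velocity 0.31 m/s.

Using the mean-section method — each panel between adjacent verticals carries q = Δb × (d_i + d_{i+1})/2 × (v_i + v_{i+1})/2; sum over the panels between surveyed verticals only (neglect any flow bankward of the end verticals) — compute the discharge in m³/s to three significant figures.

4.04 m³/s

Panel 1-2: Δb = 2.4 m, d̄ = (0.25+0.86)/2 = 0.555, v̄ = (0.31+0.55)/2 = 0.43 → q = 2.4×0.555×0.43 = 0.5728 m³/s
Panel 2-3: Δb = 3.2 m, d̄ = (0.86+0.82)/2 = 0.84, v̄ = (0.55+0.62)/2 = 0.585 → q = 3.2×0.84×0.585 = 1.572 m³/s
Panel 3-4: Δb = 1.1 m, d̄ = (0.82+1.00)/2 = 0.91, v̄ = (0.62+0.58)/2 = 0.6 → q = 1.1×0.91×0.6 = 0.6006 m³/s
Panel 4-5: Δb = 1 m, d̄ = (1.00+0.96)/2 = 0.98, v̄ = (0.58+0.55)/2 = 0.565 → q = 1×0.98×0.565 = 0.5537 m³/s
Panel 5-6: Δb = 2.7 m, d̄ = (0.96+0.31)/2 = 0.635, v̄ = (0.55+0.31)/2 = 0.43 → q = 2.7×0.635×0.43 = 0.7372 m³/s
Q = Σ q = 4.037 m³/s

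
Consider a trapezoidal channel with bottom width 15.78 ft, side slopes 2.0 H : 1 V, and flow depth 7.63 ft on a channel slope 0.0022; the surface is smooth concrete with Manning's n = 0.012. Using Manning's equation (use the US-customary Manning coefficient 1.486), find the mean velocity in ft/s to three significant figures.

16.4 ft/s

A = (b + z·y)·y = (15.78 + 2.0×7.63)×7.63 = 236.8 ft²
P = b + 2y√(1+z²) = 15.78 + 2×7.63×√(1+2.0²) = 49.90 ft
R = A/P = 236.8/49.90 = 4.746 ft
Q = (1.486/n)·A·R^(2/3)·S^(1/2) = (1.486/0.012) × 236.8 × 4.746^(2/3) × 0.0022^(1/2) = 3885 ft³/s
V = Q/A = 3885/236.8 = 16.40 ft/s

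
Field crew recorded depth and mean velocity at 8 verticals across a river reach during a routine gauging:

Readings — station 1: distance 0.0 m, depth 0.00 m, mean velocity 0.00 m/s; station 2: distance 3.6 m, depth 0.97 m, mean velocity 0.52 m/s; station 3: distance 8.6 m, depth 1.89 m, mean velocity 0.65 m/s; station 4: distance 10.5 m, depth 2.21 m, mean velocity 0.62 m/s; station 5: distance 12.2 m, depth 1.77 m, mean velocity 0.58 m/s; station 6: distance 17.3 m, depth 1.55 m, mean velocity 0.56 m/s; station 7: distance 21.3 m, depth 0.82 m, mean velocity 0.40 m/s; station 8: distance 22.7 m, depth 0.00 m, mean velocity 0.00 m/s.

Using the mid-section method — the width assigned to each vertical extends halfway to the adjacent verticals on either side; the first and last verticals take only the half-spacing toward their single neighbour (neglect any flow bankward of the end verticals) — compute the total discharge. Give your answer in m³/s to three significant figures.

w_2 = (8.6 − 0.0)/2 = 4.3 m; q_2 = 0.52 × 0.97 × 4.3 = 2.169 m³/s
w_3 = (10.5 − 3.6)/2 = 3.45 m; q_3 = 0.65 × 1.89 × 3.45 = 4.238 m³/s
w_4 = (12.2 − 8.6)/2 = 1.8 m; q_4 = 0.62 × 2.21 × 1.8 = 2.466 m³/s
w_5 = (17.3 − 10.5)/2 = 3.4 m; q_5 = 0.58 × 1.77 × 3.4 = 3.490 m³/s
w_6 = (21.3 − 12.2)/2 = 4.55 m; q_6 = 0.56 × 1.55 × 4.55 = 3.949 m³/s
w_7 = (22.7 − 17.3)/2 = 2.7 m; q_7 = 0.40 × 0.82 × 2.7 = 0.8856 m³/s
Stations 1, 8 contribute zero (depth or velocity is 0).
Q = Σ qᵢ = 17.20 m³/s

17.2 m³/s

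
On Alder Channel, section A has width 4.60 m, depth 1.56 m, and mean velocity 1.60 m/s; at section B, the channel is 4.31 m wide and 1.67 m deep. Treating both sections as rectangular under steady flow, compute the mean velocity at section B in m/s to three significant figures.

Q = A₁V₁ = (4.60×1.56) × 1.60 = 11.48 m³/s
A₂ = 4.31 × 1.67 = 7.198 m²
V₂ = Q/A₂ = 11.48/7.198 = 1.595 m/s

1.60 m/s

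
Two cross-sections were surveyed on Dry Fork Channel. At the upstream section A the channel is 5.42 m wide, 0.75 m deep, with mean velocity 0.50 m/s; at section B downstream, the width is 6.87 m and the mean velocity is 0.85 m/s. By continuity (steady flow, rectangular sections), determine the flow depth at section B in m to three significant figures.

0.348 m

Q = A₁V₁ = (5.42×0.75) × 0.50 = 2.033 m³/s
d₂ = Q/(b₂ V₂) = 2.033/(6.87×0.85) = 0.3481 m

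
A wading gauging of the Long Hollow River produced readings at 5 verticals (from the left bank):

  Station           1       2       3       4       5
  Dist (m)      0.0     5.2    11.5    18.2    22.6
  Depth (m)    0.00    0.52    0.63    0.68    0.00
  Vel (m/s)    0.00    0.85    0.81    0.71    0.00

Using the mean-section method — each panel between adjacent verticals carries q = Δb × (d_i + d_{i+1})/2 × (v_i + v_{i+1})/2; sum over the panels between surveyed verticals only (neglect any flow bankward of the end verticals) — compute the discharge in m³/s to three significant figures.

7.45 m³/s

Panel 1-2: Δb = 5.2 m, d̄ = (0.00+0.52)/2 = 0.26, v̄ = (0.00+0.85)/2 = 0.425 → q = 5.2×0.26×0.425 = 0.5746 m³/s
Panel 2-3: Δb = 6.3 m, d̄ = (0.52+0.63)/2 = 0.575, v̄ = (0.85+0.81)/2 = 0.83 → q = 6.3×0.575×0.83 = 3.007 m³/s
Panel 3-4: Δb = 6.7 m, d̄ = (0.63+0.68)/2 = 0.655, v̄ = (0.81+0.71)/2 = 0.76 → q = 6.7×0.655×0.76 = 3.335 m³/s
Panel 4-5: Δb = 4.4 m, d̄ = (0.68+0.00)/2 = 0.34, v̄ = (0.71+0.00)/2 = 0.355 → q = 4.4×0.34×0.355 = 0.5311 m³/s
Q = Σ q = 7.448 m³/s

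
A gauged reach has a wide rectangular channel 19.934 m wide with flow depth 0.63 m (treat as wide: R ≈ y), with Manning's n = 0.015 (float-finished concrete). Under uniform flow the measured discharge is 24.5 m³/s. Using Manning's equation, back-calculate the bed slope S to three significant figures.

0.00159

A = b·y = 19.934 × 0.63 = 12.56 m²
Wide channel: R ≈ y = 0.63 m
S = (Q·n / (1·A·R^(2/3)))² = (24.5×0.015 / (1×12.56×0.7349))² = 0.001586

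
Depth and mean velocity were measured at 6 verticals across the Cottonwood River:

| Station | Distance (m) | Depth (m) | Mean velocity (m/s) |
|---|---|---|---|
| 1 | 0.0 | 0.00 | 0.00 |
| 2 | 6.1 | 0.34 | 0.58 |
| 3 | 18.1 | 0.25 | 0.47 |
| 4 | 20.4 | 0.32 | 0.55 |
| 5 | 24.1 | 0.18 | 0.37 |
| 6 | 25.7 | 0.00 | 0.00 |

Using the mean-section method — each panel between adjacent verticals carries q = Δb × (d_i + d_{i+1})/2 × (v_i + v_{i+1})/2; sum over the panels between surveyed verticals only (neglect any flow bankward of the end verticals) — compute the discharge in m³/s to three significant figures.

2.95 m³/s

Panel 1-2: Δb = 6.1 m, d̄ = (0.00+0.34)/2 = 0.17, v̄ = (0.00+0.58)/2 = 0.29 → q = 6.1×0.17×0.29 = 0.3007 m³/s
Panel 2-3: Δb = 12 m, d̄ = (0.34+0.25)/2 = 0.295, v̄ = (0.58+0.47)/2 = 0.525 → q = 12×0.295×0.525 = 1.859 m³/s
Panel 3-4: Δb = 2.3 m, d̄ = (0.25+0.32)/2 = 0.285, v̄ = (0.47+0.55)/2 = 0.51 → q = 2.3×0.285×0.51 = 0.3343 m³/s
Panel 4-5: Δb = 3.7 m, d̄ = (0.32+0.18)/2 = 0.25, v̄ = (0.55+0.37)/2 = 0.46 → q = 3.7×0.25×0.46 = 0.4255 m³/s
Panel 5-6: Δb = 1.6 m, d̄ = (0.18+0.00)/2 = 0.09, v̄ = (0.37+0.00)/2 = 0.185 → q = 1.6×0.09×0.185 = 0.02664 m³/s
Q = Σ q = 2.946 m³/s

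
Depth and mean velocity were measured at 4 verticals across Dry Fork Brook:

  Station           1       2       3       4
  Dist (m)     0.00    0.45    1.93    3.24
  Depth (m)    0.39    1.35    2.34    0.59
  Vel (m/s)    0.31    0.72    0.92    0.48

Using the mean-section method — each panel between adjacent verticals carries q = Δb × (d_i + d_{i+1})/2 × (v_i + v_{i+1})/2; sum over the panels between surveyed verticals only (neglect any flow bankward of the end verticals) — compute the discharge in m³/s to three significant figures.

3.78 m³/s

Panel 1-2: Δb = 0.45 m, d̄ = (0.39+1.35)/2 = 0.87, v̄ = (0.31+0.72)/2 = 0.515 → q = 0.45×0.87×0.515 = 0.2016 m³/s
Panel 2-3: Δb = 1.48 m, d̄ = (1.35+2.34)/2 = 1.845, v̄ = (0.72+0.92)/2 = 0.82 → q = 1.48×1.845×0.82 = 2.239 m³/s
Panel 3-4: Δb = 1.31 m, d̄ = (2.34+0.59)/2 = 1.465, v̄ = (0.92+0.48)/2 = 0.7 → q = 1.31×1.465×0.7 = 1.343 m³/s
Q = Σ q = 3.784 m³/s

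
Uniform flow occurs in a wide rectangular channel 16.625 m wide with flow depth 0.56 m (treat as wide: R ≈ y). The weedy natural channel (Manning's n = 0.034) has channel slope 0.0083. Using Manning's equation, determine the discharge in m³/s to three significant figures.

16.9 m³/s

A = b·y = 16.625 × 0.56 = 9.310 m²
Wide channel: R ≈ y = 0.56 m
Q = (1/n)·A·R^(2/3)·S^(1/2) = (1/0.034) × 9.310 × 0.5600^(2/3) × 0.0083^(1/2) = 16.95 m³/s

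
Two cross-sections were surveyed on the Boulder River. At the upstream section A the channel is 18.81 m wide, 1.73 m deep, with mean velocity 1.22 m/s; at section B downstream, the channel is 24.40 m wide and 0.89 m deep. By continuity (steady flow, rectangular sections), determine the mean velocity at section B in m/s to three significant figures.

1.83 m/s

Q = A₁V₁ = (18.81×1.73) × 1.22 = 39.70 m³/s
A₂ = 24.40 × 0.89 = 21.72 m²
V₂ = Q/A₂ = 39.70/21.72 = 1.828 m/s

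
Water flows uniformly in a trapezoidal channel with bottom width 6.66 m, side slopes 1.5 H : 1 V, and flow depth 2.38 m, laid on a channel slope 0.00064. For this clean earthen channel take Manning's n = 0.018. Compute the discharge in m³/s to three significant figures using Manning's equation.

46.8 m³/s

A = (b + z·y)·y = (6.66 + 1.5×2.38)×2.38 = 24.35 m²
P = b + 2y√(1+z²) = 6.66 + 2×2.38×√(1+1.5²) = 15.24 m
R = A/P = 24.35/15.24 = 1.597 m
Q = (1/n)·A·R^(2/3)·S^(1/2) = (1/0.018) × 24.35 × 1.597^(2/3) × 0.00064^(1/2) = 46.76 m³/s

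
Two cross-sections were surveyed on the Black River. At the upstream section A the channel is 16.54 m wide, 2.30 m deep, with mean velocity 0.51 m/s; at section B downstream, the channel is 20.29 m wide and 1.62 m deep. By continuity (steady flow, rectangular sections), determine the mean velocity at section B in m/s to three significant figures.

0.590 m/s

Q = A₁V₁ = (16.54×2.30) × 0.51 = 19.40 m³/s
A₂ = 20.29 × 1.62 = 32.87 m²
V₂ = Q/A₂ = 19.40/32.87 = 0.5903 m/s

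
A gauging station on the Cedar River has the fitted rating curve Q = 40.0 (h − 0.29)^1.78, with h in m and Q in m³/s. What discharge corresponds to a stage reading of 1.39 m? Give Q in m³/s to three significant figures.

47.4 m³/s

Q = 40.0 × (1.39 − 0.29)^1.78 = 40.0 × 1.1^1.78 = 47.40 m³/s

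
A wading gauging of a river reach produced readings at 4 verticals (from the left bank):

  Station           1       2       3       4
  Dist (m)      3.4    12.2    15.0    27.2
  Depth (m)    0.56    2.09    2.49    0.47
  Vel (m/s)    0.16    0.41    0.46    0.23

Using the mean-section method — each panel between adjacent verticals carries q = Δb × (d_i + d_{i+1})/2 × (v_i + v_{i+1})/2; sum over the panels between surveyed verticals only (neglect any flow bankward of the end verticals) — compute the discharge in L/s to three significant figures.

12300 L/s

Panel 1-2: Δb = 8.8 m, d̄ = (0.56+2.09)/2 = 1.325, v̄ = (0.16+0.41)/2 = 0.285 → q = 8.8×1.325×0.285 = 3.323 m³/s
Panel 2-3: Δb = 2.8 m, d̄ = (2.09+2.49)/2 = 2.29, v̄ = (0.41+0.46)/2 = 0.435 → q = 2.8×2.29×0.435 = 2.789 m³/s
Panel 3-4: Δb = 12.2 m, d̄ = (2.49+0.47)/2 = 1.48, v̄ = (0.46+0.23)/2 = 0.345 → q = 12.2×1.48×0.345 = 6.229 m³/s
Q = Σ q = 12.34 m³/s
= 12.34 × 1000 = 12340 L/s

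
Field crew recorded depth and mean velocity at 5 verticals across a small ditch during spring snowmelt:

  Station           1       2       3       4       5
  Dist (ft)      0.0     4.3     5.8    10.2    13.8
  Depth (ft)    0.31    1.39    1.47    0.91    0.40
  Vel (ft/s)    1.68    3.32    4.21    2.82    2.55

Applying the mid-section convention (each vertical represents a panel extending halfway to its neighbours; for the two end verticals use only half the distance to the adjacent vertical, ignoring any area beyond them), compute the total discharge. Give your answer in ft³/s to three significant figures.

w_1 = (4.3 − 0.0)/2 = 2.15 ft; q_1 = 1.68 × 0.31 × 2.15 = 1.120 ft³/s
w_2 = (5.8 − 0.0)/2 = 2.9 ft; q_2 = 3.32 × 1.39 × 2.9 = 13.38 ft³/s
w_3 = (10.2 − 4.3)/2 = 2.95 ft; q_3 = 4.21 × 1.47 × 2.95 = 18.26 ft³/s
w_4 = (13.8 − 5.8)/2 = 4 ft; q_4 = 2.82 × 0.91 × 4 = 10.26 ft³/s
w_5 = (13.8 − 10.2)/2 = 1.8 ft; q_5 = 2.55 × 0.40 × 1.8 = 1.836 ft³/s
Q = Σ qᵢ = 44.86 ft³/s

44.9 ft³/s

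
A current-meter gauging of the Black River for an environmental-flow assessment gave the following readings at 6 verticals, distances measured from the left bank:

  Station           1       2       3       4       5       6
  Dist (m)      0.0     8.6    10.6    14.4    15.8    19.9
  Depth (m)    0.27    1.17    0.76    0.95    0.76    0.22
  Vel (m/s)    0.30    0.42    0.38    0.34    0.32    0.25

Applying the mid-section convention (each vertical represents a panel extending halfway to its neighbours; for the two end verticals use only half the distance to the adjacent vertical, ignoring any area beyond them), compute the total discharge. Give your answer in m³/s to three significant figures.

w_1 = (8.6 − 0.0)/2 = 4.3 m; q_1 = 0.30 × 0.27 × 4.3 = 0.3483 m³/s
w_2 = (10.6 − 0.0)/2 = 5.3 m; q_2 = 0.42 × 1.17 × 5.3 = 2.604 m³/s
w_3 = (14.4 − 8.6)/2 = 2.9 m; q_3 = 0.38 × 0.76 × 2.9 = 0.8375 m³/s
w_4 = (15.8 − 10.6)/2 = 2.6 m; q_4 = 0.34 × 0.95 × 2.6 = 0.8398 m³/s
w_5 = (19.9 − 14.4)/2 = 2.75 m; q_5 = 0.32 × 0.76 × 2.75 = 0.6688 m³/s
w_6 = (19.9 − 15.8)/2 = 2.05 m; q_6 = 0.25 × 0.22 × 2.05 = 0.1128 m³/s
Q = Σ qᵢ = 5.412 m³/s

5.41 m³/s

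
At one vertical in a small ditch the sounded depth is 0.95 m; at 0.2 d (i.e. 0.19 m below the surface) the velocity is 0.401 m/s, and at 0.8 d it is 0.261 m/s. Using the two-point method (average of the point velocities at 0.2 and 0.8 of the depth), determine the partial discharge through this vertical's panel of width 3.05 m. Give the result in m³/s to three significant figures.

v̄ = (0.401 + 0.261) / 2 = 0.3310 m/s
q = v̄ × d × w = 0.3310 × 0.95 × 3.05 = 0.9591 m³/s

0.959 m³/s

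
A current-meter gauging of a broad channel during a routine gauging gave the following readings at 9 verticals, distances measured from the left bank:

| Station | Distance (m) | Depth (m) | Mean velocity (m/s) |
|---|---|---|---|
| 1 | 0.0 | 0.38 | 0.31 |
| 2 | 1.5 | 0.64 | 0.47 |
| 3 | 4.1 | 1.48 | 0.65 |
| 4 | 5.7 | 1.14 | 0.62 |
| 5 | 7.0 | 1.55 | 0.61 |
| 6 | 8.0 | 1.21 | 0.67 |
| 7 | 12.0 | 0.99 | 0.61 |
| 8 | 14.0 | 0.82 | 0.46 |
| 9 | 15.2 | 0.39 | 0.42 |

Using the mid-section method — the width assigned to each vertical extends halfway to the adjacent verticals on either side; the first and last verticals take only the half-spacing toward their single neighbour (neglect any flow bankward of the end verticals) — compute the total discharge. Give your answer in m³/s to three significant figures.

9.38 m³/s

w_1 = (1.5 − 0.0)/2 = 0.75 m; q_1 = 0.31 × 0.38 × 0.75 = 0.08835 m³/s
w_2 = (4.1 − 0.0)/2 = 2.05 m; q_2 = 0.47 × 0.64 × 2.05 = 0.6166 m³/s
w_3 = (5.7 − 1.5)/2 = 2.1 m; q_3 = 0.65 × 1.48 × 2.1 = 2.020 m³/s
w_4 = (7.0 − 4.1)/2 = 1.45 m; q_4 = 0.62 × 1.14 × 1.45 = 1.025 m³/s
w_5 = (8.0 − 5.7)/2 = 1.15 m; q_5 = 0.61 × 1.55 × 1.15 = 1.087 m³/s
w_6 = (12.0 − 7.0)/2 = 2.5 m; q_6 = 0.67 × 1.21 × 2.5 = 2.027 m³/s
w_7 = (14.0 − 8.0)/2 = 3 m; q_7 = 0.61 × 0.99 × 3 = 1.812 m³/s
w_8 = (15.2 − 12.0)/2 = 1.6 m; q_8 = 0.46 × 0.82 × 1.6 = 0.6035 m³/s
w_9 = (15.2 − 14.0)/2 = 0.6 m; q_9 = 0.42 × 0.39 × 0.6 = 0.09828 m³/s
Q = Σ qᵢ = 9.378 m³/s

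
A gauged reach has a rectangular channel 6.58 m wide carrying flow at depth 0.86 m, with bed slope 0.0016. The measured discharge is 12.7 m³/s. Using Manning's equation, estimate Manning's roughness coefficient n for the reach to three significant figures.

0.0138

A = b·y = 6.58 × 0.86 = 5.659 m²
P = b + 2y = 6.58 + 2×0.86 = 8.300 m
R = A/P = 5.659/8.300 = 0.6818 m
n = (1/Q)·A·R^(2/3)·S^(1/2) = (1/12.7) × 5.659 × 0.7746 × 0.04000 = 0.01381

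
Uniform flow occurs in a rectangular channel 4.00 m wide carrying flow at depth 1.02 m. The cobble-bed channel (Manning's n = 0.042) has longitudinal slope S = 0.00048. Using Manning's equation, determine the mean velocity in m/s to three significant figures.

A = b·y = 4.00 × 1.02 = 4.080 m²
P = b + 2y = 4.00 + 2×1.02 = 6.040 m
R = A/P = 4.080/6.040 = 0.6755 m
Q = (1/n)·A·R^(2/3)·S^(1/2) = (1/0.042) × 4.080 × 0.6755^(2/3) × 0.00048^(1/2) = 1.639 m³/s
V = Q/A = 1.639/4.080 = 0.4016 m/s

0.402 m/s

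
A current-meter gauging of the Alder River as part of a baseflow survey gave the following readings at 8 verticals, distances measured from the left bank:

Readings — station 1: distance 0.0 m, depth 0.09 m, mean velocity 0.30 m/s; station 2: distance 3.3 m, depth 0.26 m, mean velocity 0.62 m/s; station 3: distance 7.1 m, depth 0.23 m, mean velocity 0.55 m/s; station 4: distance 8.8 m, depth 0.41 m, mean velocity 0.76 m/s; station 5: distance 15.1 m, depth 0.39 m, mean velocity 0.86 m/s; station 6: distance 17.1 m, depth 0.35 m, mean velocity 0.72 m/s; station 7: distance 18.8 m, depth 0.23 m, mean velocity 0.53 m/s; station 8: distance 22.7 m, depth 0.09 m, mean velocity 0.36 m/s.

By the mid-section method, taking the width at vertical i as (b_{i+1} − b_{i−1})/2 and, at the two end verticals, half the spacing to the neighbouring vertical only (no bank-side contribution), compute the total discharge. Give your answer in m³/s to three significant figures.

4.47 m³/s

w_1 = (3.3 − 0.0)/2 = 1.65 m; q_1 = 0.30 × 0.09 × 1.65 = 0.04455 m³/s
w_2 = (7.1 − 0.0)/2 = 3.55 m; q_2 = 0.62 × 0.26 × 3.55 = 0.5723 m³/s
w_3 = (8.8 − 3.3)/2 = 2.75 m; q_3 = 0.55 × 0.23 × 2.75 = 0.3479 m³/s
w_4 = (15.1 − 7.1)/2 = 4 m; q_4 = 0.76 × 0.41 × 4 = 1.246 m³/s
w_5 = (17.1 − 8.8)/2 = 4.15 m; q_5 = 0.86 × 0.39 × 4.15 = 1.392 m³/s
w_6 = (18.8 − 15.1)/2 = 1.85 m; q_6 = 0.72 × 0.35 × 1.85 = 0.4662 m³/s
w_7 = (22.7 − 17.1)/2 = 2.8 m; q_7 = 0.53 × 0.23 × 2.8 = 0.3413 m³/s
w_8 = (22.7 − 18.8)/2 = 1.95 m; q_8 = 0.36 × 0.09 × 1.95 = 0.06318 m³/s
Q = Σ qᵢ = 4.474 m³/s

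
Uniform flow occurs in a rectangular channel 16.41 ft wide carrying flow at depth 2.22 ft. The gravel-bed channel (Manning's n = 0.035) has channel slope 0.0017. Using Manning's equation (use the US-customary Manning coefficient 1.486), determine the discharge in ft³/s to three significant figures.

92.5 ft³/s

A = b·y = 16.41 × 2.22 = 36.43 ft²
P = b + 2y = 16.41 + 2×2.22 = 20.85 ft
R = A/P = 36.43/20.85 = 1.747 ft
Q = (1.486/n)·A·R^(2/3)·S^(1/2) = (1.486/0.035) × 36.43 × 1.747^(2/3) × 0.0017^(1/2) = 92.51 ft³/s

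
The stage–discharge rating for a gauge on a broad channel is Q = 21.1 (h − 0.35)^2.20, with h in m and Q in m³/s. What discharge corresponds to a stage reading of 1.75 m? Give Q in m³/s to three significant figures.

Q = 21.1 × (1.75 − 0.35)^2.20 = 21.1 × 1.4^2.20 = 44.23 m³/s

44.2 m³/s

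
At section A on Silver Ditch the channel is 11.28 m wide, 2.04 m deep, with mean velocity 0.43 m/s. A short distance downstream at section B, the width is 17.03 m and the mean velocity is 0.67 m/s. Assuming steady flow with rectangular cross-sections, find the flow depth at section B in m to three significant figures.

Q = A₁V₁ = (11.28×2.04) × 0.43 = 9.895 m³/s
d₂ = Q/(b₂ V₂) = 9.895/(17.03×0.67) = 0.8672 m

0.867 m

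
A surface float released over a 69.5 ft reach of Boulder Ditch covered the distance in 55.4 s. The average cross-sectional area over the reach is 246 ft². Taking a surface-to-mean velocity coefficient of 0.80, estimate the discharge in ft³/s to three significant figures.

247 ft³/s

v_surface = L / t̄ = 69.5 / 55.4 = 1.255 ft/s
v_mean = 0.80 × 1.255 = 1.004 ft/s
Q = A × v_mean = 246 × 1.004 = 246.9 ft³/s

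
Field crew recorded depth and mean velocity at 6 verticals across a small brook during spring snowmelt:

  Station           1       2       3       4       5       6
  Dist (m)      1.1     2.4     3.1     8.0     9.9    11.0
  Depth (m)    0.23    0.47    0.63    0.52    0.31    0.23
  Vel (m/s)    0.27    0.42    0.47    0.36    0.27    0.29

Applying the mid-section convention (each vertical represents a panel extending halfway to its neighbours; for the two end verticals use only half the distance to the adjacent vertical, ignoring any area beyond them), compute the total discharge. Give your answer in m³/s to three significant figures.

1.87 m³/s

w_1 = (2.4 − 1.1)/2 = 0.65 m; q_1 = 0.27 × 0.23 × 0.65 = 0.04037 m³/s
w_2 = (3.1 − 1.1)/2 = 1 m; q_2 = 0.42 × 0.47 × 1 = 0.1974 m³/s
w_3 = (8.0 − 2.4)/2 = 2.8 m; q_3 = 0.47 × 0.63 × 2.8 = 0.8291 m³/s
w_4 = (9.9 − 3.1)/2 = 3.4 m; q_4 = 0.36 × 0.52 × 3.4 = 0.6365 m³/s
w_5 = (11.0 − 8.0)/2 = 1.5 m; q_5 = 0.27 × 0.31 × 1.5 = 0.1256 m³/s
w_6 = (11.0 − 9.9)/2 = 0.55 m; q_6 = 0.29 × 0.23 × 0.55 = 0.03669 m³/s
Q = Σ qᵢ = 1.866 m³/s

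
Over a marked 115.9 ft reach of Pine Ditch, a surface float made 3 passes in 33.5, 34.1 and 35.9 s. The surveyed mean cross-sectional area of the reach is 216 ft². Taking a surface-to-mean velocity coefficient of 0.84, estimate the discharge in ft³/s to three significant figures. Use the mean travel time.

610 ft³/s

t̄ = (33.5 + 34.1 + 35.9) / 3 = 34.5 s
v_surface = L / t̄ = 115.9 / 34.5 = 3.359 ft/s
v_mean = 0.84 × 3.359 = 2.822 ft/s
Q = A × v_mean = 216 × 2.822 = 609.5 ft³/s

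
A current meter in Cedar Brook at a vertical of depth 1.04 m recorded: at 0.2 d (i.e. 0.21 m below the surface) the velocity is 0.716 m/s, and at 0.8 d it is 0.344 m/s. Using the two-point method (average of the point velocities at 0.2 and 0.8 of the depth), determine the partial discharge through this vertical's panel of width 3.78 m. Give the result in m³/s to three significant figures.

2.08 m³/s

v̄ = (0.716 + 0.344) / 2 = 0.5300 m/s
q = v̄ × d × w = 0.5300 × 1.04 × 3.78 = 2.084 m³/s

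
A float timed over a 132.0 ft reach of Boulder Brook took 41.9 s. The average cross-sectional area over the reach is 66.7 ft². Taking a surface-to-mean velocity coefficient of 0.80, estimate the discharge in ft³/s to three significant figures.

168 ft³/s

v_surface = L / t̄ = 132.0 / 41.9 = 3.150 ft/s
v_mean = 0.80 × 3.150 = 2.520 ft/s
Q = A × v_mean = 66.7 × 2.520 = 168.1 ft³/s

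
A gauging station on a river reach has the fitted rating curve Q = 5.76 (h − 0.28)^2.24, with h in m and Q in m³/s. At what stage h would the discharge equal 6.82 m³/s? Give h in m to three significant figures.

h − h₀ = (Q/C)^(1/b) = (6.82/5.76)^(1/2.24) = 1.078 m
h = 0.28 + 1.078 = 1.358 m

1.36 m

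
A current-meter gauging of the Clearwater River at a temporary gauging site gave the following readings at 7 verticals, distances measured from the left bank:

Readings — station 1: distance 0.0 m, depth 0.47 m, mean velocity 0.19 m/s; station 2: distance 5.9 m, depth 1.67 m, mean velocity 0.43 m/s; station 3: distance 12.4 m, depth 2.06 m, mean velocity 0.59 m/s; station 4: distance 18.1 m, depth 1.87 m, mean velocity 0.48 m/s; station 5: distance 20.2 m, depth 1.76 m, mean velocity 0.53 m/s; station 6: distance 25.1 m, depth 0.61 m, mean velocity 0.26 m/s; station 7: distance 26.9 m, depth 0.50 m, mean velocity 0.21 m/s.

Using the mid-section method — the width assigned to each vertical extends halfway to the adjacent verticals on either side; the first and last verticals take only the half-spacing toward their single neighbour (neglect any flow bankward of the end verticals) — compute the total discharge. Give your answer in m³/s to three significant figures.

w_1 = (5.9 − 0.0)/2 = 2.95 m; q_1 = 0.19 × 0.47 × 2.95 = 0.2634 m³/s
w_2 = (12.4 − 0.0)/2 = 6.2 m; q_2 = 0.43 × 1.67 × 6.2 = 4.452 m³/s
w_3 = (18.1 − 5.9)/2 = 6.1 m; q_3 = 0.59 × 2.06 × 6.1 = 7.414 m³/s
w_4 = (20.2 − 12.4)/2 = 3.9 m; q_4 = 0.48 × 1.87 × 3.9 = 3.501 m³/s
w_5 = (25.1 − 18.1)/2 = 3.5 m; q_5 = 0.53 × 1.76 × 3.5 = 3.265 m³/s
w_6 = (26.9 − 20.2)/2 = 3.35 m; q_6 = 0.26 × 0.61 × 3.35 = 0.5313 m³/s
w_7 = (26.9 − 25.1)/2 = 0.9 m; q_7 = 0.21 × 0.50 × 0.9 = 0.09450 m³/s
Q = Σ qᵢ = 19.52 m³/s

19.5 m³/s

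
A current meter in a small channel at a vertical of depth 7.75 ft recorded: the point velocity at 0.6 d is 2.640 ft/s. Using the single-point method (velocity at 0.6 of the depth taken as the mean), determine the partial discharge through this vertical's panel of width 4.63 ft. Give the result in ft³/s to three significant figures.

94.7 ft³/s

v̄ = v₀.₆ = 2.640 ft/s
q = v̄ × d × w = 2.640 × 7.75 × 4.63 = 94.73 ft³/s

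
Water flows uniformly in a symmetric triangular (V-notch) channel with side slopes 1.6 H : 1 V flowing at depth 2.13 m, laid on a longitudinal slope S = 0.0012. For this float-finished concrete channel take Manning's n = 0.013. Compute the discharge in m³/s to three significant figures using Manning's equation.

18.1 m³/s

A = z·y² = 1.6×2.13² = 7.259 m²
P = 2y√(1+z²) = 2×2.13×√(1+1.6²) = 8.038 m
R = A/P = 7.259/8.038 = 0.9031 m
Q = (1/n)·A·R^(2/3)·S^(1/2) = (1/0.013) × 7.259 × 0.9031^(2/3) × 0.0012^(1/2) = 18.07 m³/s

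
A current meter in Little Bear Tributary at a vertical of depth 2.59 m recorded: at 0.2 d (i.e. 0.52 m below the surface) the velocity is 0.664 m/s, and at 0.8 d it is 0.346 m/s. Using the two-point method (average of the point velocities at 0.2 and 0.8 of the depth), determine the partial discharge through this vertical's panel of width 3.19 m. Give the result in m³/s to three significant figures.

v̄ = (0.664 + 0.346) / 2 = 0.5050 m/s
q = v̄ × d × w = 0.5050 × 2.59 × 3.19 = 4.172 m³/s

4.17 m³/s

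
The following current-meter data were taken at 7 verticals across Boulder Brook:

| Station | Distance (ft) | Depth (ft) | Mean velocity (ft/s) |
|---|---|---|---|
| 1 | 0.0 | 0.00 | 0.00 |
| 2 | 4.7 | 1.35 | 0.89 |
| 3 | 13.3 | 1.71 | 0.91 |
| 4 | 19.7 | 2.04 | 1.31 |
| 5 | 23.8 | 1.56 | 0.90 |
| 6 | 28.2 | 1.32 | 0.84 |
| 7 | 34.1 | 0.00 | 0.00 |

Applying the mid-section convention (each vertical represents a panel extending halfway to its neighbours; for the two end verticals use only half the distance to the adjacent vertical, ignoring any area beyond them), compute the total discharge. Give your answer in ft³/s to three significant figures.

45.4 ft³/s

w_2 = (13.3 − 0.0)/2 = 6.65 ft; q_2 = 0.89 × 1.35 × 6.65 = 7.990 ft³/s
w_3 = (19.7 − 4.7)/2 = 7.5 ft; q_3 = 0.91 × 1.71 × 7.5 = 11.67 ft³/s
w_4 = (23.8 − 13.3)/2 = 5.25 ft; q_4 = 1.31 × 2.04 × 5.25 = 14.03 ft³/s
w_5 = (28.2 − 19.7)/2 = 4.25 ft; q_5 = 0.90 × 1.56 × 4.25 = 5.967 ft³/s
w_6 = (34.1 − 23.8)/2 = 5.15 ft; q_6 = 0.84 × 1.32 × 5.15 = 5.710 ft³/s
Stations 1, 7 contribute zero (depth or velocity is 0).
Q = Σ qᵢ = 45.37 ft³/s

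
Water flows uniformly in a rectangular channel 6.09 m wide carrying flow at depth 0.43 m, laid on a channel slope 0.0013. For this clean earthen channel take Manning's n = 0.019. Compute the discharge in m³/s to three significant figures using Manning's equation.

2.59 m³/s

A = b·y = 6.09 × 0.43 = 2.619 m²
P = b + 2y = 6.09 + 2×0.43 = 6.950 m
R = A/P = 2.619/6.950 = 0.3768 m
Q = (1/n)·A·R^(2/3)·S^(1/2) = (1/0.019) × 2.619 × 0.3768^(2/3) × 0.0013^(1/2) = 2.592 m³/s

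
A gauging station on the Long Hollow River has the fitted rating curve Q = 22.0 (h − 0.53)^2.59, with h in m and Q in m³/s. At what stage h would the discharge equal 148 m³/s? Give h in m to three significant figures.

h − h₀ = (Q/C)^(1/b) = (148/22.0)^(1/2.59) = 2.088 m
h = 0.53 + 2.088 = 2.618 m

2.62 m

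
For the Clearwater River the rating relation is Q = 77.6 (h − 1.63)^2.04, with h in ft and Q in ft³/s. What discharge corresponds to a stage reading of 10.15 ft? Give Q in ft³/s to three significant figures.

Q = 77.6 × (10.15 − 1.63)^2.04 = 77.6 × 8.52^2.04 = 6137 ft³/s

6140 ft³/s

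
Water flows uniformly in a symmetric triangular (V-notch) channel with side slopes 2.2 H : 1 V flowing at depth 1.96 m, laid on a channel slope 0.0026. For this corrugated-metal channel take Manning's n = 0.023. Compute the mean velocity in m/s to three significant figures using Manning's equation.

A = z·y² = 2.2×1.96² = 8.452 m²
P = 2y√(1+z²) = 2×1.96×√(1+2.2²) = 9.473 m
R = A/P = 8.452/9.473 = 0.8922 m
Q = (1/n)·A·R^(2/3)·S^(1/2) = (1/0.023) × 8.452 × 0.8922^(2/3) × 0.0026^(1/2) = 17.36 m³/s
V = Q/A = 17.36/8.452 = 2.055 m/s

2.05 m/s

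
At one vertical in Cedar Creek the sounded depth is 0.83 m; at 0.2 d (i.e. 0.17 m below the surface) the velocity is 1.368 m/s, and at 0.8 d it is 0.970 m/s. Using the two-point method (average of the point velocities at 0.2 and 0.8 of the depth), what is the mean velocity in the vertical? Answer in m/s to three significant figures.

v̄ = (1.368 + 0.970) / 2 = 1.169 m/s

1.17 m/s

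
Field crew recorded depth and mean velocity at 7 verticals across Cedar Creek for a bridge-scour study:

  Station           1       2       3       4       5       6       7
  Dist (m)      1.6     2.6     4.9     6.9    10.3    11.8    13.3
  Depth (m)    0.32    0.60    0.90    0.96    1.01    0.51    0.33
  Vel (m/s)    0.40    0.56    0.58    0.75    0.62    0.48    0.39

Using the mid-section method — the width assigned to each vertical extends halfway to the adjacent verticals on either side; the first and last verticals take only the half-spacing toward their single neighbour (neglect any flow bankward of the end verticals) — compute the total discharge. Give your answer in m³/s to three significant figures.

w_1 = (2.6 − 1.6)/2 = 0.5 m; q_1 = 0.40 × 0.32 × 0.5 = 0.06400 m³/s
w_2 = (4.9 − 1.6)/2 = 1.65 m; q_2 = 0.56 × 0.60 × 1.65 = 0.5544 m³/s
w_3 = (6.9 − 2.6)/2 = 2.15 m; q_3 = 0.58 × 0.90 × 2.15 = 1.122 m³/s
w_4 = (10.3 − 4.9)/2 = 2.7 m; q_4 = 0.75 × 0.96 × 2.7 = 1.944 m³/s
w_5 = (11.8 − 6.9)/2 = 2.45 m; q_5 = 0.62 × 1.01 × 2.45 = 1.534 m³/s
w_6 = (13.3 − 10.3)/2 = 1.5 m; q_6 = 0.48 × 0.51 × 1.5 = 0.3672 m³/s
w_7 = (13.3 − 11.8)/2 = 0.75 m; q_7 = 0.39 × 0.33 × 0.75 = 0.09653 m³/s
Q = Σ qᵢ = 5.683 m³/s

5.68 m³/s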